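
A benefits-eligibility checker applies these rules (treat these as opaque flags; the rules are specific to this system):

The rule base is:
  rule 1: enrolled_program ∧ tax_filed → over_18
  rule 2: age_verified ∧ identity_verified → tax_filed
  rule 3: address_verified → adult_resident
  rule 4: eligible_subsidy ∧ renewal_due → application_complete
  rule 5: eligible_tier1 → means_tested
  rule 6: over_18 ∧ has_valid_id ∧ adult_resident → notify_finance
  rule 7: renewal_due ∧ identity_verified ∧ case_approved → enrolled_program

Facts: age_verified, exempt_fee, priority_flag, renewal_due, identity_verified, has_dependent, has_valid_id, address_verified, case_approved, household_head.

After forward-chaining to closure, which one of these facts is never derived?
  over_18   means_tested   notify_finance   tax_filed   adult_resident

means_tested

Round 1 — rule 2, rule 3, rule 7, derive tax_filed, adult_resident, enrolled_program.
Round 2 — rule 1, derive over_18.
Round 3 — rule 6, derive notify_finance.
Derived: tax_filed (round 1), notify_finance (round 3), adult_resident (round 1), over_18 (round 2). means_tested never appears in any round.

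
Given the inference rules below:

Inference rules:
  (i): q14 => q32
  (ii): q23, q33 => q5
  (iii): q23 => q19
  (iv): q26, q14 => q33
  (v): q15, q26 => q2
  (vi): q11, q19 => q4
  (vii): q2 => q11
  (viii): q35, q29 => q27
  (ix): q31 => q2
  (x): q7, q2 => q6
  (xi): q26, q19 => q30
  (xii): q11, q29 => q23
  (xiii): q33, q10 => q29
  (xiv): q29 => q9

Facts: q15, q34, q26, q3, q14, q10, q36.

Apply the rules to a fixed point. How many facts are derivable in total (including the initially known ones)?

Round 1 — (i), (iv), (v), derive q32, q33, q2.
Round 2 — (vii), (xiii), derive q11, q29.
Round 3 — (xii), (xiv), derive q23, q9.
Round 4 — (ii), (iii), derive q5, q19.
Round 5 — (vi), (xi), derive q4, q30.
Closure: {q10, q11, q14, q15, q19, q2, q23, q26, q29, q3, q30, q32, q33, q34, q36, q4, q5, q9} — 18 facts.

18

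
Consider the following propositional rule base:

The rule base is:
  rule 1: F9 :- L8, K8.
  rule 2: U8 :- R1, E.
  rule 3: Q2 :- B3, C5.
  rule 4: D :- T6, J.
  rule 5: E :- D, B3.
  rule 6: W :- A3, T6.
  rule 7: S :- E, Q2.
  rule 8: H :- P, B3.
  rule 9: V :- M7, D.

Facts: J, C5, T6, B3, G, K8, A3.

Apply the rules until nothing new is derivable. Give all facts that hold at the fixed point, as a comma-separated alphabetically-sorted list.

Round 1: rule 3 [Q2 :- B3, C5.]; rule 4 [D :- T6, J.]; rule 6 [W :- A3, T6.]. New: Q2, D, W.
Round 2: rule 5 [E :- D, B3.]. New: E.
Round 3: rule 7 [S :- E, Q2.]. New: S.

A3, B3, C5, D, E, G, J, K8, Q2, S, T6, W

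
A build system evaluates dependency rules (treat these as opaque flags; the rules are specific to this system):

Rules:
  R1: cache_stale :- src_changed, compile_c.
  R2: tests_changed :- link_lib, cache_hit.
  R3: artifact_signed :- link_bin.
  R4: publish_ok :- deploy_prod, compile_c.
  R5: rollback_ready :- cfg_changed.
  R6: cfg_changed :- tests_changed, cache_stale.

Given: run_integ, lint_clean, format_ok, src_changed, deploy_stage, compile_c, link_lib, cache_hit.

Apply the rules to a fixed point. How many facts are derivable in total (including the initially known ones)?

12

Round 1 fires R1, R2, giving cache_stale, tests_changed.
Round 2 fires R6, giving cfg_changed.
Round 3 fires R5, giving rollback_ready.
Closure: {cache_hit, cache_stale, cfg_changed, compile_c, deploy_stage, format_ok, link_lib, lint_clean, rollback_ready, run_integ, src_changed, tests_changed} — 12 facts.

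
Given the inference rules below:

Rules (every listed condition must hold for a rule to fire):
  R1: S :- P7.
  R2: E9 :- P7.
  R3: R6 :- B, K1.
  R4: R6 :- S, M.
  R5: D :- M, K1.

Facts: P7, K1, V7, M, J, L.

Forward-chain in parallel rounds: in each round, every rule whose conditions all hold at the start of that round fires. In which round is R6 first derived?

Round 1 — R1, R2, R5, derive S, E9, D.
Round 2 — R4, derive R6.
R6 first appears in round 2.

2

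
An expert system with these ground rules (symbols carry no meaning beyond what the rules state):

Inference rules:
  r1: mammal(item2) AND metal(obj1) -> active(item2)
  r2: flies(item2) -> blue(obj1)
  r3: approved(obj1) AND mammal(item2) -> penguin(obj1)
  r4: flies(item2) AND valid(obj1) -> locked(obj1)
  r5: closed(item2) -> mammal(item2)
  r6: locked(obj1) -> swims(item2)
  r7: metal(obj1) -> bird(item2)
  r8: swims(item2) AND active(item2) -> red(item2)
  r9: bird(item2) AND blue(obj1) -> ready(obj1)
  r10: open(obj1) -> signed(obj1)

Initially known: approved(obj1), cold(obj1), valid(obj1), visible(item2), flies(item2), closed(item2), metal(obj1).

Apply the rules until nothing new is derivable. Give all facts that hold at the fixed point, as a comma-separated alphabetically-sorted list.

active(item2), approved(obj1), bird(item2), blue(obj1), closed(item2), cold(obj1), flies(item2), locked(obj1), mammal(item2), metal(obj1), penguin(obj1), ready(obj1), red(item2), swims(item2), valid(obj1), visible(item2)

[1] r2 [flies(item2) -> blue(obj1)]; r4 [flies(item2) AND valid(obj1) -> locked(obj1)]; r5 [closed(item2) -> mammal(item2)]; r7 [metal(obj1) -> bird(item2)]. ⇒ new: blue(obj1), locked(obj1), mammal(item2), bird(item2).
[2] r1 [mammal(item2) AND metal(obj1) -> active(item2)]; r3 [approved(obj1) AND mammal(item2) -> penguin(obj1)]; r6 [locked(obj1) -> swims(item2)]; r9 [bird(item2) AND blue(obj1) -> ready(obj1)]. ⇒ new: active(item2), penguin(obj1), swims(item2), ready(obj1).
[3] r8 [swims(item2) AND active(item2) -> red(item2)]. ⇒ new: red(item2).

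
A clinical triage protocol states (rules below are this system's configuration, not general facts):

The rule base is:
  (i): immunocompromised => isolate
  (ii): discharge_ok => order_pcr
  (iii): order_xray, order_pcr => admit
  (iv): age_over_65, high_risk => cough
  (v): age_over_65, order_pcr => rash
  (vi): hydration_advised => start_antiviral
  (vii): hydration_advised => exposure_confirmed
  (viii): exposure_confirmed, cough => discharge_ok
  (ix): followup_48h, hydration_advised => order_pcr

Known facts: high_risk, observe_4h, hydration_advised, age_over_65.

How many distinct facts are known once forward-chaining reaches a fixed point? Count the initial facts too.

Round 1: (iv) [age_over_65, high_risk => cough]; (vi) [hydration_advised => start_antiviral]; (vii) [hydration_advised => exposure_confirmed]. Adds cough, start_antiviral, exposure_confirmed.
Round 2: (viii) [exposure_confirmed, cough => discharge_ok]. Adds discharge_ok.
Round 3: (ii) [discharge_ok => order_pcr]. Adds order_pcr.
Round 4: (v) [age_over_65, order_pcr => rash]. Adds rash.
Closure: {age_over_65, cough, discharge_ok, exposure_confirmed, high_risk, hydration_advised, observe_4h, order_pcr, rash, start_antiviral} — 10 facts.

10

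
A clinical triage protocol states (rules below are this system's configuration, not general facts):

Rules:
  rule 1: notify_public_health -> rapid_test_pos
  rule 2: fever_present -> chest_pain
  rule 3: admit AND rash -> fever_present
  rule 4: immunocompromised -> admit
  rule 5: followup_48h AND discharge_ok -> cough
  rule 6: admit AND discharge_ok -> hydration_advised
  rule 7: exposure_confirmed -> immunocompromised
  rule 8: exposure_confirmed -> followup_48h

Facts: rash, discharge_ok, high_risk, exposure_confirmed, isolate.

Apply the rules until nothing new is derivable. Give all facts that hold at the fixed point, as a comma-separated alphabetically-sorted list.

Round 1 fires rule 7, rule 8, giving immunocompromised, followup_48h.
Round 2 fires rule 4, rule 5, giving admit, cough.
Round 3 fires rule 3, rule 6, giving fever_present, hydration_advised.
Round 4 fires rule 2, giving chest_pain.

admit, chest_pain, cough, discharge_ok, exposure_confirmed, fever_present, followup_48h, high_risk, hydration_advised, immunocompromised, isolate, rash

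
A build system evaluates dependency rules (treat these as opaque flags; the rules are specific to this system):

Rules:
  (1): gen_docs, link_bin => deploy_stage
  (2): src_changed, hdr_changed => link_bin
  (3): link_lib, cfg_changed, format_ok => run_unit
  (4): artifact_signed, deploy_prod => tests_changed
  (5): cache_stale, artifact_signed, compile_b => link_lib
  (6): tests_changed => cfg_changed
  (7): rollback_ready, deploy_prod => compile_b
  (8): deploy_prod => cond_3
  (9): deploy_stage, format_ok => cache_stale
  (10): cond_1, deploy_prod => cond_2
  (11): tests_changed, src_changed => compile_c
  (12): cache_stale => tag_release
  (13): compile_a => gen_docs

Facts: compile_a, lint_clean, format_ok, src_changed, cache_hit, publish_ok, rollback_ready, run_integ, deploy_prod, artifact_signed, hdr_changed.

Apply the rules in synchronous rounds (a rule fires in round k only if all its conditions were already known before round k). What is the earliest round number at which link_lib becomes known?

4

Round 1 — (2), (4), (7), (8), (13), derive link_bin, tests_changed, compile_b, cond_3, gen_docs.
Round 2 — (1), (6), (11), derive deploy_stage, cfg_changed, compile_c.
Round 3 — (9), derive cache_stale.
Round 4 — (5), (12), derive link_lib, tag_release.
link_lib first appears in round 4.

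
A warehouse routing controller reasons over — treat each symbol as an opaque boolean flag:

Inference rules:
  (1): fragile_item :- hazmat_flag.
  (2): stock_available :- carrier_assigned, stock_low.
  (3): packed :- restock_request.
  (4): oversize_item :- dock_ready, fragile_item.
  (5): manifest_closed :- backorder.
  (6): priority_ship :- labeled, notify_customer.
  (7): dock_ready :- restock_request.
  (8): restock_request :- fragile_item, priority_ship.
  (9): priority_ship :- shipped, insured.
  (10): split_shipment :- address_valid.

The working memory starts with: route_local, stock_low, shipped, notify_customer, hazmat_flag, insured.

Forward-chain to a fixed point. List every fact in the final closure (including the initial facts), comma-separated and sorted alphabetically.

dock_ready, fragile_item, hazmat_flag, insured, notify_customer, oversize_item, packed, priority_ship, restock_request, route_local, shipped, stock_low

[1] (1) [fragile_item :- hazmat_flag.]; (9) [priority_ship :- shipped, insured.]. ⇒ new: fragile_item, priority_ship.
[2] (8) [restock_request :- fragile_item, priority_ship.]. ⇒ new: restock_request.
[3] (3) [packed :- restock_request.]; (7) [dock_ready :- restock_request.]. ⇒ new: packed, dock_ready.
[4] (4) [oversize_item :- dock_ready, fragile_item.]. ⇒ new: oversize_item.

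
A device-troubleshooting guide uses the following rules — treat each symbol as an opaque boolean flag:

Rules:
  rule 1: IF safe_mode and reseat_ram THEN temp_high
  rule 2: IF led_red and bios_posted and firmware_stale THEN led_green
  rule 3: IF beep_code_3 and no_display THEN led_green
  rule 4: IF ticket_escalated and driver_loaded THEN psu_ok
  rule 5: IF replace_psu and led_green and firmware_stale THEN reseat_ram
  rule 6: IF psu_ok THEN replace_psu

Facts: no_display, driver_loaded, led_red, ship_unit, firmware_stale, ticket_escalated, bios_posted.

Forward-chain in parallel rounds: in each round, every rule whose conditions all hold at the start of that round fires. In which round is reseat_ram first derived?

Round 1 — rule 2, rule 4, derive led_green, psu_ok.
Round 2 — rule 6, derive replace_psu.
Round 3 — rule 5, derive reseat_ram.
reseat_ram first appears in round 3.

3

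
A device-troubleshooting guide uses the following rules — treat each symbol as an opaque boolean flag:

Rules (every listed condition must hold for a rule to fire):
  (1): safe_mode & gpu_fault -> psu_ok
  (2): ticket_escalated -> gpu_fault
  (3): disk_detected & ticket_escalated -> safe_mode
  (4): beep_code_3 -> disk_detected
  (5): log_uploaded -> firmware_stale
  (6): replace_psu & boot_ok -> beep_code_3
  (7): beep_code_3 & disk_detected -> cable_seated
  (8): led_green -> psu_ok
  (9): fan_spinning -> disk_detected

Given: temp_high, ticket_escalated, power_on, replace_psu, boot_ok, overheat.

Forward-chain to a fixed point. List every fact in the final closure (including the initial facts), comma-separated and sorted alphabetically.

[1] (2) [ticket_escalated -> gpu_fault]; (6) [replace_psu & boot_ok -> beep_code_3]. ⇒ new: gpu_fault, beep_code_3.
[2] (4) [beep_code_3 -> disk_detected]. ⇒ new: disk_detected.
[3] (3) [disk_detected & ticket_escalated -> safe_mode]; (7) [beep_code_3 & disk_detected -> cable_seated]. ⇒ new: safe_mode, cable_seated.
[4] (1) [safe_mode & gpu_fault -> psu_ok]. ⇒ new: psu_ok.

beep_code_3, boot_ok, cable_seated, disk_detected, gpu_fault, overheat, power_on, psu_ok, replace_psu, safe_mode, temp_high, ticket_escalated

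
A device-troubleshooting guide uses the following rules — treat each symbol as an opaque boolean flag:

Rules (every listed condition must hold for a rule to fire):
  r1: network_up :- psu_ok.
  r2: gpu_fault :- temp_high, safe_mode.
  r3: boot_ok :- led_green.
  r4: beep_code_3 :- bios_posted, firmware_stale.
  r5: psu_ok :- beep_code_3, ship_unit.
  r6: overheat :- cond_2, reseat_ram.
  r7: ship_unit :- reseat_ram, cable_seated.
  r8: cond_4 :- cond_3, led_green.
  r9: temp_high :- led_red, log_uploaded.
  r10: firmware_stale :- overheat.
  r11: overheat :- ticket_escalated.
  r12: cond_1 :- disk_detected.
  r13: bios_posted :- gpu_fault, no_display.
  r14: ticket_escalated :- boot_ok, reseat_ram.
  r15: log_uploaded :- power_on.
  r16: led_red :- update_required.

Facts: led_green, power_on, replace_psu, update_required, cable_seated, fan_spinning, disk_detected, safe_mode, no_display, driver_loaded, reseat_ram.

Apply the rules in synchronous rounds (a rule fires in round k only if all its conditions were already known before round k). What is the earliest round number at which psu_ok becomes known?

6

[1] r3 [boot_ok :- led_green.]; r7 [ship_unit :- reseat_ram, cable_seated.]; r12 [cond_1 :- disk_detected.]; r15 [log_uploaded :- power_on.]; r16 [led_red :- update_required.]. ⇒ new: boot_ok, ship_unit, cond_1, log_uploaded, led_red.
[2] r9 [temp_high :- led_red, log_uploaded.]; r14 [ticket_escalated :- boot_ok, reseat_ram.]. ⇒ new: temp_high, ticket_escalated.
[3] r2 [gpu_fault :- temp_high, safe_mode.]; r11 [overheat :- ticket_escalated.]. ⇒ new: gpu_fault, overheat.
[4] r10 [firmware_stale :- overheat.]; r13 [bios_posted :- gpu_fault, no_display.]. ⇒ new: firmware_stale, bios_posted.
[5] r4 [beep_code_3 :- bios_posted, firmware_stale.]. ⇒ new: beep_code_3.
[6] r5 [psu_ok :- beep_code_3, ship_unit.]. ⇒ new: psu_ok.
psu_ok first appears in round 6.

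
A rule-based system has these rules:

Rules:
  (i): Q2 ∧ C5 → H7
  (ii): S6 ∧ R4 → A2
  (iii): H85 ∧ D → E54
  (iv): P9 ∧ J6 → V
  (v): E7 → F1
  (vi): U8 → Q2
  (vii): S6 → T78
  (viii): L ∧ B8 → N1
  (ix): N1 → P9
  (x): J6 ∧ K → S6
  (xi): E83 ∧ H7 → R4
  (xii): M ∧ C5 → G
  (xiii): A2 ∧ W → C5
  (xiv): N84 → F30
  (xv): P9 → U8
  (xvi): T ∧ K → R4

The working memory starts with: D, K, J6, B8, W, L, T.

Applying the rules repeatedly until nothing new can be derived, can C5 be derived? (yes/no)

Round 1 fires (viii), (x), (xvi), giving N1, S6, R4.
Round 2 fires (ii), (vii), (ix), giving A2, T78, P9.
Round 3 fires (iv), (xiii), (xv), giving V, C5, U8.
Round 4 fires (vi), giving Q2.
Round 5 fires (i), giving H7.
C5 appears in round 3, so it is derivable.

yes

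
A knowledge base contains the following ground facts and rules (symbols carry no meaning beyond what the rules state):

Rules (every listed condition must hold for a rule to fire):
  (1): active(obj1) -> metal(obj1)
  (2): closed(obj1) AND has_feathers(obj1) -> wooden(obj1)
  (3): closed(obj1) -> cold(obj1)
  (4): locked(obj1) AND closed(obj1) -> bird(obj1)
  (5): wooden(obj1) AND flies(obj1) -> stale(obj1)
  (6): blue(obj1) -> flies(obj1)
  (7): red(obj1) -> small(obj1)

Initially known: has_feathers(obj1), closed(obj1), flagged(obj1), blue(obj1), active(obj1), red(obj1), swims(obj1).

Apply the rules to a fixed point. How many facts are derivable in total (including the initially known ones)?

Round 1: (1) [active(obj1) -> metal(obj1)]; (2) [closed(obj1) AND has_feathers(obj1) -> wooden(obj1)]; (3) [closed(obj1) -> cold(obj1)]; (6) [blue(obj1) -> flies(obj1)]; (7) [red(obj1) -> small(obj1)]. New: metal(obj1), wooden(obj1), cold(obj1), flies(obj1), small(obj1).
Round 2: (5) [wooden(obj1) AND flies(obj1) -> stale(obj1)]. New: stale(obj1).
Closure: {active(obj1), blue(obj1), closed(obj1), cold(obj1), flagged(obj1), flies(obj1), has_feathers(obj1), metal(obj1), red(obj1), small(obj1), stale(obj1), swims(obj1), wooden(obj1)} — 13 facts.

13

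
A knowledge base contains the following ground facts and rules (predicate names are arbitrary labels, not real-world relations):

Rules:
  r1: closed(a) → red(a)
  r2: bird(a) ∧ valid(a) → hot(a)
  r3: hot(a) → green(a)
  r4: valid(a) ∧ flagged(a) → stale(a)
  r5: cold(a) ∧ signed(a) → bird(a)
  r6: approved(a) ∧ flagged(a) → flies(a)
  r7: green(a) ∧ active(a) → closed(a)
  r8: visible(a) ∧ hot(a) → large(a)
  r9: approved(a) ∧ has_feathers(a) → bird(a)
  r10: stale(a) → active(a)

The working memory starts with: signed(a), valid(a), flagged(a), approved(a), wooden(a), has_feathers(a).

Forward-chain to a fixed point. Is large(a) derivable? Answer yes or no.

Round 1: r4 [valid(a) ∧ flagged(a) → stale(a)]; r6 [approved(a) ∧ flagged(a) → flies(a)]; r9 [approved(a) ∧ has_feathers(a) → bird(a)]. Adds stale(a), flies(a), bird(a).
Round 2: r2 [bird(a) ∧ valid(a) → hot(a)]; r10 [stale(a) → active(a)]. Adds hot(a), active(a).
Round 3: r3 [hot(a) → green(a)]. Adds green(a).
Round 4: r7 [green(a) ∧ active(a) → closed(a)]. Adds closed(a).
Round 5: r1 [closed(a) → red(a)]. Adds red(a).
Fixed point reached. large(a) is concluded only by r8; r8 needs visible(a) (never derived).

no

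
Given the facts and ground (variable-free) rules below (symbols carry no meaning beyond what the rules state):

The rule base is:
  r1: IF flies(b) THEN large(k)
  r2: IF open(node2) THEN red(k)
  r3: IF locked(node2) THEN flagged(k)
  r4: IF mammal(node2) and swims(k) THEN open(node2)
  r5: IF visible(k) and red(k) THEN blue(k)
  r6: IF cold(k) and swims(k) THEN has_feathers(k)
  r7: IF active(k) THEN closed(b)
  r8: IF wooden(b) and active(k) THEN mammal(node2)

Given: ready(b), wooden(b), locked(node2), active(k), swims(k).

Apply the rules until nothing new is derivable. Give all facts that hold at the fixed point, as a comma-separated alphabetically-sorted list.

Round 1: r3 [IF locked(node2) THEN flagged(k)]; r7 [IF active(k) THEN closed(b)]; r8 [IF wooden(b) and active(k) THEN mammal(node2)]. New: flagged(k), closed(b), mammal(node2).
Round 2: r4 [IF mammal(node2) and swims(k) THEN open(node2)]. New: open(node2).
Round 3: r2 [IF open(node2) THEN red(k)]. New: red(k).

active(k), closed(b), flagged(k), locked(node2), mammal(node2), open(node2), ready(b), red(k), swims(k), wooden(b)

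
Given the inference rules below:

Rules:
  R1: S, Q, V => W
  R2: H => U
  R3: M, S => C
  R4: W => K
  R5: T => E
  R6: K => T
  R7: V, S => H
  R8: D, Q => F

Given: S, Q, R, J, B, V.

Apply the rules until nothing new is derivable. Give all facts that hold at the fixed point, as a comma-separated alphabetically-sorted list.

B, E, H, J, K, Q, R, S, T, U, V, W

Round 1 — R1, R7, derive W, H.
Round 2 — R2, R4, derive U, K.
Round 3 — R6, derive T.
Round 4 — R5, derive E.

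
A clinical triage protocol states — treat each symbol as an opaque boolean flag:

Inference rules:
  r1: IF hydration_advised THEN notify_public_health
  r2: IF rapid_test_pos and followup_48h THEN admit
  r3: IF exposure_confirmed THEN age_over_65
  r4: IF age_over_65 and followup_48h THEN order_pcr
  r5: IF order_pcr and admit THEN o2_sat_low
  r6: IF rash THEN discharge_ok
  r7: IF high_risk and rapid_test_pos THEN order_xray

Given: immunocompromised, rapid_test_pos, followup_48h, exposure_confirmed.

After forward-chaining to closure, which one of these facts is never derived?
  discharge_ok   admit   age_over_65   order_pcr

discharge_ok

Round 1 — r2, r3, derive admit, age_over_65.
Round 2 — r4, derive order_pcr.
Round 3 — r5, derive o2_sat_low.
Derived: order_pcr (round 2), age_over_65 (round 1), admit (round 1). discharge_ok never appears in any round.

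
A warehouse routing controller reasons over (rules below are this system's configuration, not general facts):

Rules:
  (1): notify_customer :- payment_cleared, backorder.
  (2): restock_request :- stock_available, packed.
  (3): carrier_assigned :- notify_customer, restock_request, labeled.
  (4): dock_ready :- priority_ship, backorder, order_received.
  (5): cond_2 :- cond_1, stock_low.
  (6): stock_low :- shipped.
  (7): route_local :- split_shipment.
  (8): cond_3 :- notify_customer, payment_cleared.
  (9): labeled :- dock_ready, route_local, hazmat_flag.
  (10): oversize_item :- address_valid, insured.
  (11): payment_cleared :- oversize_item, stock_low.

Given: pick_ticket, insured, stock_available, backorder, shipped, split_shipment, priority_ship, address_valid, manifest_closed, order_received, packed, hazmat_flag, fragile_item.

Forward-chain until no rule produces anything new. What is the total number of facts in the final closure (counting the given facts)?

Round 1 fires (2), (4), (6), (7), (10), giving restock_request, dock_ready, stock_low, route_local, oversize_item.
Round 2 fires (9), (11), giving labeled, payment_cleared.
Round 3 fires (1), giving notify_customer.
Round 4 fires (3), (8), giving carrier_assigned, cond_3.
Closure: {address_valid, backorder, carrier_assigned, cond_3, dock_ready, fragile_item, hazmat_flag, insured, labeled, manifest_closed, notify_customer, order_received, oversize_item, packed, payment_cleared, pick_ticket, priority_ship, restock_request, route_local, shipped, split_shipment, stock_available, stock_low} — 23 facts.

23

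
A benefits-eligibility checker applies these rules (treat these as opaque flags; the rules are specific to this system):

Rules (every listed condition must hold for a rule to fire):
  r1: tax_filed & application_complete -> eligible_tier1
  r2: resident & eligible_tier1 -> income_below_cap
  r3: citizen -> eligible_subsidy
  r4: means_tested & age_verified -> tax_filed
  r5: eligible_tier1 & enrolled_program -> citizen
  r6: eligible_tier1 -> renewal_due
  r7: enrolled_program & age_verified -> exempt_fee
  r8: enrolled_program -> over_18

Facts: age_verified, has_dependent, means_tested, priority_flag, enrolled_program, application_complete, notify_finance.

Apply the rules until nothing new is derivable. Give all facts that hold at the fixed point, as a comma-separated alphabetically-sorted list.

Round 1 fires r4, r7, r8, giving tax_filed, exempt_fee, over_18.
Round 2 fires r1, giving eligible_tier1.
Round 3 fires r5, r6, giving citizen, renewal_due.
Round 4 fires r3, giving eligible_subsidy.

age_verified, application_complete, citizen, eligible_subsidy, eligible_tier1, enrolled_program, exempt_fee, has_dependent, means_tested, notify_finance, over_18, priority_flag, renewal_due, tax_filed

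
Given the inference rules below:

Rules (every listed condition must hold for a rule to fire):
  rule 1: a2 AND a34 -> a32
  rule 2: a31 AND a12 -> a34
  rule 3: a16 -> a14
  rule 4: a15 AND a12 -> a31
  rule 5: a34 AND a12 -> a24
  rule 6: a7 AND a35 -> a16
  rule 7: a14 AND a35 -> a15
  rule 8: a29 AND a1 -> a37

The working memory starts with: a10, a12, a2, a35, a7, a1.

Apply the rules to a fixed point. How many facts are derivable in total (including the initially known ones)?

13

Round 1: rule 6 [a7 AND a35 -> a16]. Adds a16.
Round 2: rule 3 [a16 -> a14]. Adds a14.
Round 3: rule 7 [a14 AND a35 -> a15]. Adds a15.
Round 4: rule 4 [a15 AND a12 -> a31]. Adds a31.
Round 5: rule 2 [a31 AND a12 -> a34]. Adds a34.
Round 6: rule 1 [a2 AND a34 -> a32]; rule 5 [a34 AND a12 -> a24]. Adds a32, a24.
Closure: {a1, a10, a12, a14, a15, a16, a2, a24, a31, a32, a34, a35, a7} — 13 facts.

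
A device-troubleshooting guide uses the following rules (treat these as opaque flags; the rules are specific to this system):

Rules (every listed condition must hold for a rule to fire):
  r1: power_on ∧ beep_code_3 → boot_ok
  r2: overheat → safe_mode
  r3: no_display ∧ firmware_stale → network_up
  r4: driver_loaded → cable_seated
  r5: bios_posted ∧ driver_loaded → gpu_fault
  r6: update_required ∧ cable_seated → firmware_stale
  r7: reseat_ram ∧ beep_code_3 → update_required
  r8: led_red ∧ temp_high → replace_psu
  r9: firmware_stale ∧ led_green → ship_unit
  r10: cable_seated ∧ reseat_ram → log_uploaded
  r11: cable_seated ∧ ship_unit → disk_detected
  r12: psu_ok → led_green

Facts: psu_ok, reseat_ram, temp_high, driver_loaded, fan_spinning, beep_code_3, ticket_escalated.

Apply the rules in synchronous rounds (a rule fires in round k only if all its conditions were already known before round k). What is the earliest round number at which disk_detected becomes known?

4

Round 1 — r4, r7, r12, derive cable_seated, update_required, led_green.
Round 2 — r6, r10, derive firmware_stale, log_uploaded.
Round 3 — r9, derive ship_unit.
Round 4 — r11, derive disk_detected.
disk_detected first appears in round 4.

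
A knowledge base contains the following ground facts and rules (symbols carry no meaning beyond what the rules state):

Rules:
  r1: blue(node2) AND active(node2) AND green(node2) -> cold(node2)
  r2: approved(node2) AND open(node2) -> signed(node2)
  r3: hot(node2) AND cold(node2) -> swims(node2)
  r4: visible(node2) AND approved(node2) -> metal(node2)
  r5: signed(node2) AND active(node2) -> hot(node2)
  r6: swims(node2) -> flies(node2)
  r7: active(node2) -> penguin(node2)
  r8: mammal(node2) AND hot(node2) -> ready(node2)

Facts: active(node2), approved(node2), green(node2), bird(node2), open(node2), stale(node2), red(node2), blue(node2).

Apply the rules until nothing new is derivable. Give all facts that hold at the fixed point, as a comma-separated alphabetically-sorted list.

active(node2), approved(node2), bird(node2), blue(node2), cold(node2), flies(node2), green(node2), hot(node2), open(node2), penguin(node2), red(node2), signed(node2), stale(node2), swims(node2)

[1] r1 [blue(node2) AND active(node2) AND green(node2) -> cold(node2)]; r2 [approved(node2) AND open(node2) -> signed(node2)]; r7 [active(node2) -> penguin(node2)]. ⇒ new: cold(node2), signed(node2), penguin(node2).
[2] r5 [signed(node2) AND active(node2) -> hot(node2)]. ⇒ new: hot(node2).
[3] r3 [hot(node2) AND cold(node2) -> swims(node2)]. ⇒ new: swims(node2).
[4] r6 [swims(node2) -> flies(node2)]. ⇒ new: flies(node2).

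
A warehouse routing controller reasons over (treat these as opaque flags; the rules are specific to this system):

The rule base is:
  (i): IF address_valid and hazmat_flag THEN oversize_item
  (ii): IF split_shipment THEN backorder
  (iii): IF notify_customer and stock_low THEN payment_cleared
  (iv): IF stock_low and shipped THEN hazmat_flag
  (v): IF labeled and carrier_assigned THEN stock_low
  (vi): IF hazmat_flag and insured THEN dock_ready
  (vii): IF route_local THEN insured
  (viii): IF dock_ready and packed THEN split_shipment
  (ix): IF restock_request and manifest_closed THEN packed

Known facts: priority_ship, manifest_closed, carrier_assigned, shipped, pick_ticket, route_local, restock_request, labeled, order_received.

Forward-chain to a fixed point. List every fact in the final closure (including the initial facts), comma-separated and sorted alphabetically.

backorder, carrier_assigned, dock_ready, hazmat_flag, insured, labeled, manifest_closed, order_received, packed, pick_ticket, priority_ship, restock_request, route_local, shipped, split_shipment, stock_low

Round 1 fires (v), (vii), (ix), giving stock_low, insured, packed.
Round 2 fires (iv), giving hazmat_flag.
Round 3 fires (vi), giving dock_ready.
Round 4 fires (viii), giving split_shipment.
Round 5 fires (ii), giving backorder.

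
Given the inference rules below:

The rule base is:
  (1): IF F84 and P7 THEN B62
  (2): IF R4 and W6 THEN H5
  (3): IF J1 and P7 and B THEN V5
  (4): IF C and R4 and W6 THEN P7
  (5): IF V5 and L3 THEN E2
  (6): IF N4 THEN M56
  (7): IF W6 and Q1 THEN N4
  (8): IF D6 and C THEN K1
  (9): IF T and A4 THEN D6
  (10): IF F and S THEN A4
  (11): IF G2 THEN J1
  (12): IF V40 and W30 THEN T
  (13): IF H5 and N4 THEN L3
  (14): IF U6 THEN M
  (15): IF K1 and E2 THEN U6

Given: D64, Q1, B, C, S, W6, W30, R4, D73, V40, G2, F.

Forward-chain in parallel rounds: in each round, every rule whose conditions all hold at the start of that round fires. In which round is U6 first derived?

4

Round 1 fires (2), (4), (7), (10), (11), (12), giving H5, P7, N4, A4, J1, T.
Round 2 fires (3), (6), (9), (13), giving V5, M56, D6, L3.
Round 3 fires (5), (8), giving E2, K1.
Round 4 fires (15), giving U6.
U6 first appears in round 4.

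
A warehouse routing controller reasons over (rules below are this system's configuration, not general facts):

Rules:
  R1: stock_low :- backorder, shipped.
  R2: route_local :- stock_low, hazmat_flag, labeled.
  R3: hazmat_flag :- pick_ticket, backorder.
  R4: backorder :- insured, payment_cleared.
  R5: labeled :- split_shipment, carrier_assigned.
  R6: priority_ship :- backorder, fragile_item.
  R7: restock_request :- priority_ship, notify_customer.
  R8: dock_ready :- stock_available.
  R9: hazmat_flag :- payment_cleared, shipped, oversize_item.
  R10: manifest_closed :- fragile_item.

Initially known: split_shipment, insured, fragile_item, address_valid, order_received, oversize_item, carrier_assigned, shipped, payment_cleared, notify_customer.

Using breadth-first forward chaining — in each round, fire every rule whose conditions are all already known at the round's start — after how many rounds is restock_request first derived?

[1] R4 [backorder :- insured, payment_cleared.]; R5 [labeled :- split_shipment, carrier_assigned.]; R9 [hazmat_flag :- payment_cleared, shipped, oversize_item.]; R10 [manifest_closed :- fragile_item.]. ⇒ new: backorder, labeled, hazmat_flag, manifest_closed.
[2] R1 [stock_low :- backorder, shipped.]; R6 [priority_ship :- backorder, fragile_item.]. ⇒ new: stock_low, priority_ship.
[3] R2 [route_local :- stock_low, hazmat_flag, labeled.]; R7 [restock_request :- priority_ship, notify_customer.]. ⇒ new: route_local, restock_request.
restock_request first appears in round 3.

3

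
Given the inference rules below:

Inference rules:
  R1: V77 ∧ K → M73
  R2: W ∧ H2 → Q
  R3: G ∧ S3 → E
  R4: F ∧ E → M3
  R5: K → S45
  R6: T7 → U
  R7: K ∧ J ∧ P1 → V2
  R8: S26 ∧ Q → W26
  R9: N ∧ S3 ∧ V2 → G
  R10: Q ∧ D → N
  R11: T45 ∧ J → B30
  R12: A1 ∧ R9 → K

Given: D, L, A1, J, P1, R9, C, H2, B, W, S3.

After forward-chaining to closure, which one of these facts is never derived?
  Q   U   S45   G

Round 1: R2 [W ∧ H2 → Q]; R12 [A1 ∧ R9 → K]. Adds Q, K.
Round 2: R5 [K → S45]; R7 [K ∧ J ∧ P1 → V2]; R10 [Q ∧ D → N]. Adds S45, V2, N.
Round 3: R9 [N ∧ S3 ∧ V2 → G]. Adds G.
Round 4: R3 [G ∧ S3 → E]. Adds E.
Derived: G (round 3), Q (round 1), S45 (round 2). U never appears in any round.

U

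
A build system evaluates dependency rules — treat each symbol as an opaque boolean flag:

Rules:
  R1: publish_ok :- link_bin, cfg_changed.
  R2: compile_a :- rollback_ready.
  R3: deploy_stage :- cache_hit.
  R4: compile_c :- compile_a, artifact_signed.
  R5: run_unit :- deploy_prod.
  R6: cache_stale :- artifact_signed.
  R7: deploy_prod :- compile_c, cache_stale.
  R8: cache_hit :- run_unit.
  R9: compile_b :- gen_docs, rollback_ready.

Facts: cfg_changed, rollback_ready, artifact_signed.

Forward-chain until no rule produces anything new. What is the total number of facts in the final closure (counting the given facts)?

Round 1: R2 [compile_a :- rollback_ready.]; R6 [cache_stale :- artifact_signed.]. Adds compile_a, cache_stale.
Round 2: R4 [compile_c :- compile_a, artifact_signed.]. Adds compile_c.
Round 3: R7 [deploy_prod :- compile_c, cache_stale.]. Adds deploy_prod.
Round 4: R5 [run_unit :- deploy_prod.]. Adds run_unit.
Round 5: R8 [cache_hit :- run_unit.]. Adds cache_hit.
Round 6: R3 [deploy_stage :- cache_hit.]. Adds deploy_stage.
Closure: {artifact_signed, cache_hit, cache_stale, cfg_changed, compile_a, compile_c, deploy_prod, deploy_stage, rollback_ready, run_unit} — 10 facts.

10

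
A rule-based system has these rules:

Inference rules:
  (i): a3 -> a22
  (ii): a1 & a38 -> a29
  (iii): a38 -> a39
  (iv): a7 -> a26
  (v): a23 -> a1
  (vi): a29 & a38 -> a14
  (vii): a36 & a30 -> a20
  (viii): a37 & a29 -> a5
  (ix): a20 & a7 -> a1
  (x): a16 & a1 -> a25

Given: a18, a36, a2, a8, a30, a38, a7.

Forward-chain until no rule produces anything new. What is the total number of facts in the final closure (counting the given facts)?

13

[1] (iii) [a38 -> a39]; (iv) [a7 -> a26]; (vii) [a36 & a30 -> a20]. ⇒ new: a39, a26, a20.
[2] (ix) [a20 & a7 -> a1]. ⇒ new: a1.
[3] (ii) [a1 & a38 -> a29]. ⇒ new: a29.
[4] (vi) [a29 & a38 -> a14]. ⇒ new: a14.
Closure: {a1, a14, a18, a2, a20, a26, a29, a30, a36, a38, a39, a7, a8} — 13 facts.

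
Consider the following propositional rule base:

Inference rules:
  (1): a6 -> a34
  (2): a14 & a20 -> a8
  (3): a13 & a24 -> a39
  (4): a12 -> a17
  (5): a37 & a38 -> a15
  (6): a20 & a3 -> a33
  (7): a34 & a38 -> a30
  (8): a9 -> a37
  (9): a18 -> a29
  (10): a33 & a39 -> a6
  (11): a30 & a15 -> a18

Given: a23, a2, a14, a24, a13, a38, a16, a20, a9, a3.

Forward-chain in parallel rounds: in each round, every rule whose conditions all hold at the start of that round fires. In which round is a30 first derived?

Round 1: (2) [a14 & a20 -> a8]; (3) [a13 & a24 -> a39]; (6) [a20 & a3 -> a33]; (8) [a9 -> a37]. Adds a8, a39, a33, a37.
Round 2: (5) [a37 & a38 -> a15]; (10) [a33 & a39 -> a6]. Adds a15, a6.
Round 3: (1) [a6 -> a34]. Adds a34.
Round 4: (7) [a34 & a38 -> a30]. Adds a30.
a30 first appears in round 4.

4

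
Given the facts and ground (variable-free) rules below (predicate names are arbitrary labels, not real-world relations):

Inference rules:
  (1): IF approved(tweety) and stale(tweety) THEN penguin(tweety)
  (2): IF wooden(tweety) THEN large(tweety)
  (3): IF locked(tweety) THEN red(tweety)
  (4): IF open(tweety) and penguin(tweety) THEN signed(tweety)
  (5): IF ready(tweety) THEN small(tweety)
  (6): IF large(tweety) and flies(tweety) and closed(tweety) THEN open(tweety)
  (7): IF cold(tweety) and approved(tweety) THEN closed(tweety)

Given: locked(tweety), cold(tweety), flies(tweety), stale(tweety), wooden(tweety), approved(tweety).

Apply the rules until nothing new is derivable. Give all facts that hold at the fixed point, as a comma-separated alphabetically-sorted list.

approved(tweety), closed(tweety), cold(tweety), flies(tweety), large(tweety), locked(tweety), open(tweety), penguin(tweety), red(tweety), signed(tweety), stale(tweety), wooden(tweety)

Round 1: (1) [IF approved(tweety) and stale(tweety) THEN penguin(tweety)]; (2) [IF wooden(tweety) THEN large(tweety)]; (3) [IF locked(tweety) THEN red(tweety)]; (7) [IF cold(tweety) and approved(tweety) THEN closed(tweety)]. Adds penguin(tweety), large(tweety), red(tweety), closed(tweety).
Round 2: (6) [IF large(tweety) and flies(tweety) and closed(tweety) THEN open(tweety)]. Adds open(tweety).
Round 3: (4) [IF open(tweety) and penguin(tweety) THEN signed(tweety)]. Adds signed(tweety).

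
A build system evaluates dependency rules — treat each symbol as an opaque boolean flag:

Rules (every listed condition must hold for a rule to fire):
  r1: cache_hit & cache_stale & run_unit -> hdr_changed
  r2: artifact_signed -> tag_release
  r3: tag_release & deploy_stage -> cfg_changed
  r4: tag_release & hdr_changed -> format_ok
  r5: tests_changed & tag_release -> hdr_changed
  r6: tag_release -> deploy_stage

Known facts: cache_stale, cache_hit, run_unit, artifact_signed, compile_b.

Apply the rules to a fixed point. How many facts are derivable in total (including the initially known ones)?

10

Round 1 fires r1, r2, giving hdr_changed, tag_release.
Round 2 fires r4, r6, giving format_ok, deploy_stage.
Round 3 fires r3, giving cfg_changed.
Closure: {artifact_signed, cache_hit, cache_stale, cfg_changed, compile_b, deploy_stage, format_ok, hdr_changed, run_unit, tag_release} — 10 facts.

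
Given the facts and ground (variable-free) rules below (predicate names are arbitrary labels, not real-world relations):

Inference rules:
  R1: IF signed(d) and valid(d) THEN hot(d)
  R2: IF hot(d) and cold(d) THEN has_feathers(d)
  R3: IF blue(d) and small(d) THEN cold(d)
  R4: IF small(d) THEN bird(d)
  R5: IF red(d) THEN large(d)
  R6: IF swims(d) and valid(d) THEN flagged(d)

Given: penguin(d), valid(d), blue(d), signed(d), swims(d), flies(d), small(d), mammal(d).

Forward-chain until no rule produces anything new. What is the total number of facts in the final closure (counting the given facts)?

13

Round 1 — R1, R3, R4, R6, derive hot(d), cold(d), bird(d), flagged(d).
Round 2 — R2, derive has_feathers(d).
Closure: {bird(d), blue(d), cold(d), flagged(d), flies(d), has_feathers(d), hot(d), mammal(d), penguin(d), signed(d), small(d), swims(d), valid(d)} — 13 facts.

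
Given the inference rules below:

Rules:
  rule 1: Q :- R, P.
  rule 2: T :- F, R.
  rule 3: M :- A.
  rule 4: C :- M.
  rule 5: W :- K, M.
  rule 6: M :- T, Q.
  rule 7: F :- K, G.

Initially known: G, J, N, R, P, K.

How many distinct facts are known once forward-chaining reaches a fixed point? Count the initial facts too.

12

Round 1 — rule 1, rule 7, derive Q, F.
Round 2 — rule 2, derive T.
Round 3 — rule 6, derive M.
Round 4 — rule 4, rule 5, derive C, W.
Closure: {C, F, G, J, K, M, N, P, Q, R, T, W} — 12 facts.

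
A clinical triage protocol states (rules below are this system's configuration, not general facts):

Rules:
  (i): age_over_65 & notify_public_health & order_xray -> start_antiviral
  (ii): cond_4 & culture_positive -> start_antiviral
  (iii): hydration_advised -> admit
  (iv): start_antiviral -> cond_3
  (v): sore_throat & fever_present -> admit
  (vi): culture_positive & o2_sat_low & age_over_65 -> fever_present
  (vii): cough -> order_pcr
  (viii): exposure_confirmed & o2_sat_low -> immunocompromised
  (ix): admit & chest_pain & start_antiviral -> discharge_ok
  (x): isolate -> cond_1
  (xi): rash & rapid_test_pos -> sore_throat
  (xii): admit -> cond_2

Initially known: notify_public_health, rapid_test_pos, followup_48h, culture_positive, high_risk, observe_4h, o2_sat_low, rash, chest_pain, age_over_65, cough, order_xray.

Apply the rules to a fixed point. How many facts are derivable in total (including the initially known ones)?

20

Round 1 fires (i), (vi), (vii), (xi), giving start_antiviral, fever_present, order_pcr, sore_throat.
Round 2 fires (iv), (v), giving cond_3, admit.
Round 3 fires (ix), (xii), giving discharge_ok, cond_2.
Closure: {admit, age_over_65, chest_pain, cond_2, cond_3, cough, culture_positive, discharge_ok, fever_present, followup_48h, high_risk, notify_public_health, o2_sat_low, observe_4h, order_pcr, order_xray, rapid_test_pos, rash, sore_throat, start_antiviral} — 20 facts.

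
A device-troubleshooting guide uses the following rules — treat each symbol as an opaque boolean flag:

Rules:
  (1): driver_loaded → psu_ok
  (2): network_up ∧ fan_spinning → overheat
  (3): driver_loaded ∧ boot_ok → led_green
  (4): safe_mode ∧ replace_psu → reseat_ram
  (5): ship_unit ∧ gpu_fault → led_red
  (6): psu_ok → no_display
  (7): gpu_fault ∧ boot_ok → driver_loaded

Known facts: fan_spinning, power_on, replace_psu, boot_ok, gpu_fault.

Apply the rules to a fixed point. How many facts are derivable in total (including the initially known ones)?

Round 1 — (7), derive driver_loaded.
Round 2 — (1), (3), derive psu_ok, led_green.
Round 3 — (6), derive no_display.
Closure: {boot_ok, driver_loaded, fan_spinning, gpu_fault, led_green, no_display, power_on, psu_ok, replace_psu} — 9 facts.

9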